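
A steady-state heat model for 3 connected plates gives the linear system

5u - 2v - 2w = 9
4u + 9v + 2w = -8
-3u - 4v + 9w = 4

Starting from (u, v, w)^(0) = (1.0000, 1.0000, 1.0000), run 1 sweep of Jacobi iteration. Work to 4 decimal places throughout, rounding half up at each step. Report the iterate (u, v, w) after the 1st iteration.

Iteration 1:
  u = (9 - (-2)·1.0000 - (-2)·1.0000) / (5) = 2.6000
  v = (-8 - (4)·1.0000 - (2)·1.0000) / (9) = -1.5556
  w = (4 - (-3)·1.0000 - (-4)·1.0000) / (9) = 1.2222

(2.6000, -1.5556, 1.2222)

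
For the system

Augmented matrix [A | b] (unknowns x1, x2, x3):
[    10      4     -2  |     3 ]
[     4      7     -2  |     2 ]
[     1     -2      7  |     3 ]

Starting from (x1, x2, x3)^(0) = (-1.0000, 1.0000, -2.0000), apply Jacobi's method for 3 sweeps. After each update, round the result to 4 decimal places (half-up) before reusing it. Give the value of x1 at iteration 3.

0.0898

Iteration 1:
  x1 = (3 - (4)·1.0000 - (-2)·-2.0000) / (10) = -0.5000
  x2 = (2 - (4)·-1.0000 - (-2)·-2.0000) / (7) = 0.2857
  x3 = (3 - (1)·-1.0000 - (-2)·1.0000) / (7) = 0.8571
Iteration 2:
  x1 = (3 - (4)·0.2857 - (-2)·0.8571) / (10) = 0.3571
  x2 = (2 - (4)·-0.5000 - (-2)·0.8571) / (7) = 0.8163
  x3 = (3 - (1)·-0.5000 - (-2)·0.2857) / (7) = 0.5816
Iteration 3:
  x1 = (3 - (4)·0.8163 - (-2)·0.5816) / (10) = 0.0898
  x2 = (2 - (4)·0.3571 - (-2)·0.5816) / (7) = 0.2478
  x3 = (3 - (1)·0.3571 - (-2)·0.8163) / (7) = 0.6108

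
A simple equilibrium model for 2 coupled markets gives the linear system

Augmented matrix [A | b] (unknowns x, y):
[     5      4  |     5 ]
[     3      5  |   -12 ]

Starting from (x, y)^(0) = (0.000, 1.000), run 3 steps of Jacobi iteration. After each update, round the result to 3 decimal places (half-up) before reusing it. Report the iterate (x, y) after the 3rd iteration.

Iteration 1:
  x = (5 - (4)·1.000) / (5) = 0.200
  y = (-12 - (3)·0.000) / (5) = -2.400
Iteration 2:
  x = (5 - (4)·-2.400) / (5) = 2.920
  y = (-12 - (3)·0.200) / (5) = -2.520
Iteration 3:
  x = (5 - (4)·-2.520) / (5) = 3.016
  y = (-12 - (3)·2.920) / (5) = -4.152

(3.016, -4.152)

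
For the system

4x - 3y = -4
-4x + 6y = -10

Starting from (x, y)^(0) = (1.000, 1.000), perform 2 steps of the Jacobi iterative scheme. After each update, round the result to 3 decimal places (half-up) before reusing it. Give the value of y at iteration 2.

Iteration 1:
  x = (-4 - (-3)·1.000) / (4) = -0.250
  y = (-10 - (-4)·1.000) / (6) = -1.000
Iteration 2:
  x = (-4 - (-3)·-1.000) / (4) = -1.750
  y = (-10 - (-4)·-0.250) / (6) = -1.833

-1.833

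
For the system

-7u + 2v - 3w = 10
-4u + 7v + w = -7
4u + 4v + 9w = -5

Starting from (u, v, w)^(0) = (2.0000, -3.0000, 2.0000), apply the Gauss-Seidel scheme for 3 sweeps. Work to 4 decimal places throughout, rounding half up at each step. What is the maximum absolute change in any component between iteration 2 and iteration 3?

0.0669

Iteration 1:
  u = (10 - (2)·-3.0000 - (-3)·2.0000) / (-7) = -3.1429
  v = (-7 - (-4)·-3.1429 - (1)·2.0000) / (7) = -3.0817
  w = (-5 - (4)·-3.1429 - (4)·-3.0817) / (9) = 2.2109
Iteration 2:
  u = (10 - (2)·-3.0817 - (-3)·2.2109) / (-7) = -3.2566
  v = (-7 - (-4)·-3.2566 - (1)·2.2109) / (7) = -3.1768
  w = (-5 - (4)·-3.2566 - (4)·-3.1768) / (9) = 2.3037
Iteration 3:
  u = (10 - (2)·-3.1768 - (-3)·2.3037) / (-7) = -3.3235
  v = (-7 - (-4)·-3.3235 - (1)·2.3037) / (7) = -3.2282
  w = (-5 - (4)·-3.3235 - (4)·-3.2282) / (9) = 2.3563
Change: (-0.0669, -0.0514, 0.0526) → max |·| = 0.0669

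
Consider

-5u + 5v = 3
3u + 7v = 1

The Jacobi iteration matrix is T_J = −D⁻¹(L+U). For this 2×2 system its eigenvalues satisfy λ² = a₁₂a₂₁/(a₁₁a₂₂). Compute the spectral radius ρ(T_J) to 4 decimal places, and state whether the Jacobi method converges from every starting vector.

a₁₂a₂₁/(a₁₁a₂₂) = (5)·(3) / ((-5)·(7)) = -0.428571
ρ = √|-0.428571| = √0.428571 = 0.6547
ρ < 1, so Jacobi converges

0.6547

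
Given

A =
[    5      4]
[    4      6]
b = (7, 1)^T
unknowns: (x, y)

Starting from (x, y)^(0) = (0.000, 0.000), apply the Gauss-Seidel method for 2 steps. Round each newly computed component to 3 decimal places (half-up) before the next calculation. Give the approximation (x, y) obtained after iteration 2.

Iteration 1:
  x = (7 - (4)·0.000) / (5) = 1.400
  y = (1 - (4)·1.400) / (6) = -0.767
Iteration 2:
  x = (7 - (4)·-0.767) / (5) = 2.014
  y = (1 - (4)·2.014) / (6) = -1.176

(2.014, -1.176)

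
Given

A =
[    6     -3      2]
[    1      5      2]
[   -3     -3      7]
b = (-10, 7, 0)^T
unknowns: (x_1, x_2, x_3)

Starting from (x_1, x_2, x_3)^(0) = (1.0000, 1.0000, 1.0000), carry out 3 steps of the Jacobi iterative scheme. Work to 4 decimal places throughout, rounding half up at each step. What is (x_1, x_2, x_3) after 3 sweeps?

(-0.8881, 1.8305, -0.0837)

Iteration 1:
  x_1 = (-10 - (-3)·1.0000 - (2)·1.0000) / (6) = -1.5000
  x_2 = (7 - (1)·1.0000 - (2)·1.0000) / (5) = 0.8000
  x_3 = (0 - (-3)·1.0000 - (-3)·1.0000) / (7) = 0.8571
Iteration 2:
  x_1 = (-10 - (-3)·0.8000 - (2)·0.8571) / (6) = -1.5524
  x_2 = (7 - (1)·-1.5000 - (2)·0.8571) / (5) = 1.3572
  x_3 = (0 - (-3)·-1.5000 - (-3)·0.8000) / (7) = -0.3000
Iteration 3:
  x_1 = (-10 - (-3)·1.3572 - (2)·-0.3000) / (6) = -0.8881
  x_2 = (7 - (1)·-1.5524 - (2)·-0.3000) / (5) = 1.8305
  x_3 = (0 - (-3)·-1.5524 - (-3)·1.3572) / (7) = -0.0837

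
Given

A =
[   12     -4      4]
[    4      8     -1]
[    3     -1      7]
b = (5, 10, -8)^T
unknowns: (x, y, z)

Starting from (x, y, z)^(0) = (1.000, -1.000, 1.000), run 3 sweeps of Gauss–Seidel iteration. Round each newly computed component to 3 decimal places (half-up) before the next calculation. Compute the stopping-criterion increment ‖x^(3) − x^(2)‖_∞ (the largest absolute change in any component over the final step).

Iteration 1:
  x = (5 - (-4)·-1.000 - (4)·1.000) / (12) = -0.250
  y = (10 - (4)·-0.250 - (-1)·1.000) / (8) = 1.500
  z = (-8 - (3)·-0.250 - (-1)·1.500) / (7) = -0.821
Iteration 2:
  x = (5 - (-4)·1.500 - (4)·-0.821) / (12) = 1.190
  y = (10 - (4)·1.190 - (-1)·-0.821) / (8) = 0.552
  z = (-8 - (3)·1.190 - (-1)·0.552) / (7) = -1.574
Iteration 3:
  x = (5 - (-4)·0.552 - (4)·-1.574) / (12) = 1.125
  y = (10 - (4)·1.125 - (-1)·-1.574) / (8) = 0.491
  z = (-8 - (3)·1.125 - (-1)·0.491) / (7) = -1.555
Change: (-0.065, -0.061, 0.019) → max |·| = 0.065

0.065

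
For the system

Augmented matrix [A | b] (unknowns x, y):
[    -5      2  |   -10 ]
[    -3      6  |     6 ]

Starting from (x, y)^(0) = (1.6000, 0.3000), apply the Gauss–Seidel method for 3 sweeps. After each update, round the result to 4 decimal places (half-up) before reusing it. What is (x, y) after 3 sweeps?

Iteration 1:
  x = (-10 - (2)·0.3000) / (-5) = 2.1200
  y = (6 - (-3)·2.1200) / (6) = 2.0600
Iteration 2:
  x = (-10 - (2)·2.0600) / (-5) = 2.8240
  y = (6 - (-3)·2.8240) / (6) = 2.4120
Iteration 3:
  x = (-10 - (2)·2.4120) / (-5) = 2.9648
  y = (6 - (-3)·2.9648) / (6) = 2.4824

(2.9648, 2.4824)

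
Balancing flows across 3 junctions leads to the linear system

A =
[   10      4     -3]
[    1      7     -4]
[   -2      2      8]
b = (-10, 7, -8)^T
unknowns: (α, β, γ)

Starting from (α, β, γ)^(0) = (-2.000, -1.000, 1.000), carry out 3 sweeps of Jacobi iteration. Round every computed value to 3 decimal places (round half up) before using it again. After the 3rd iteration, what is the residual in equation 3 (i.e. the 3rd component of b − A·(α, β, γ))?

0.864

Iteration 1:
  α = (-10 - (4)·-1.000 - (-3)·1.000) / (10) = -0.300
  β = (7 - (1)·-2.000 - (-4)·1.000) / (7) = 1.857
  γ = (-8 - (-2)·-2.000 - (2)·-1.000) / (8) = -1.250
Iteration 2:
  α = (-10 - (4)·1.857 - (-3)·-1.250) / (10) = -2.118
  β = (7 - (1)·-0.300 - (-4)·-1.250) / (7) = 0.329
  γ = (-8 - (-2)·-0.300 - (2)·1.857) / (8) = -1.539
Iteration 3:
  α = (-10 - (4)·0.329 - (-3)·-1.539) / (10) = -1.593
  β = (7 - (1)·-2.118 - (-4)·-1.539) / (7) = 0.423
  γ = (-8 - (-2)·-2.118 - (2)·0.329) / (8) = -1.612
Residual b − A·x = (-0.598, -0.816, 0.864)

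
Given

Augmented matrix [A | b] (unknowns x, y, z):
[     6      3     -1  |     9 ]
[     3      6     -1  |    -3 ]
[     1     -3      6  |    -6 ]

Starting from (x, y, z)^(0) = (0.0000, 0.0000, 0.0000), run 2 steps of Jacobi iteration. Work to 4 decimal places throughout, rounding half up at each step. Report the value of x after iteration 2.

Iteration 1:
  x = (9 - (3)·0.0000 - (-1)·0.0000) / (6) = 1.5000
  y = (-3 - (3)·0.0000 - (-1)·0.0000) / (6) = -0.5000
  z = (-6 - (1)·0.0000 - (-3)·0.0000) / (6) = -1.0000
Iteration 2:
  x = (9 - (3)·-0.5000 - (-1)·-1.0000) / (6) = 1.5833
  y = (-3 - (3)·1.5000 - (-1)·-1.0000) / (6) = -1.4167
  z = (-6 - (1)·1.5000 - (-3)·-0.5000) / (6) = -1.5000

1.5833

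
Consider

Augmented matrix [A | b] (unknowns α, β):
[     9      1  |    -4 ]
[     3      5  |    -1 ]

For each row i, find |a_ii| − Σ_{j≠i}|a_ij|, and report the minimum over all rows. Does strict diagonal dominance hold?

2

row 1: |9| − (1) = 8
row 2: |5| − (3) = 2
minimum over rows = 2 → strictly diagonally dominant (convergence guaranteed)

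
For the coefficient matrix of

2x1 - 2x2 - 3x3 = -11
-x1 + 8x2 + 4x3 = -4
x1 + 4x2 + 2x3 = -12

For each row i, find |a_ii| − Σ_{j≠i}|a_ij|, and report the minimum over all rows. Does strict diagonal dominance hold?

row 1: |2| − (2+3) = -3
row 2: |8| − (1+4) = 3
row 3: |2| − (1+4) = -3
minimum over rows = -3 → not strictly diagonally dominant

-3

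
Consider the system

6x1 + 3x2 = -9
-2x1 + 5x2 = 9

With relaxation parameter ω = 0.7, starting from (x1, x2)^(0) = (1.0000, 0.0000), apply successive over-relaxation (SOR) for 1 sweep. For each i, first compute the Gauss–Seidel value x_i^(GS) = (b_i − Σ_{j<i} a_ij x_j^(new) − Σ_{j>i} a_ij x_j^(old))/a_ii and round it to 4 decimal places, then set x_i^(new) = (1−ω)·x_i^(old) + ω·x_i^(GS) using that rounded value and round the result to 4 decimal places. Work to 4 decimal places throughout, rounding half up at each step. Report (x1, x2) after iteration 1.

(-0.7500, 1.0500)

Iteration 1:
  x1: GS value = (-9 - (3)·0.0000) / (6) = -1.5000;  x1 ← (1−ω)·1.0000 + ω·-1.5000 = -0.7500
  x2: GS value = (9 - (-2)·-0.7500) / (5) = 1.5000;  x2 ← (1−ω)·0.0000 + ω·1.5000 = 1.0500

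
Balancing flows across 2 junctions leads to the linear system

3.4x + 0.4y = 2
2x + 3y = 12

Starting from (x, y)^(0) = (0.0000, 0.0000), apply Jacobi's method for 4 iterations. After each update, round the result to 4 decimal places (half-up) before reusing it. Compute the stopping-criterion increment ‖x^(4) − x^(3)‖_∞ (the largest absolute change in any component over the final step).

0.0369

Iteration 1:
  x = (2 - (0.4)·0.0000) / (3.4) = 0.5882
  y = (12 - (2)·0.0000) / (3) = 4.0000
Iteration 2:
  x = (2 - (0.4)·4.0000) / (3.4) = 0.1176
  y = (12 - (2)·0.5882) / (3) = 3.6079
Iteration 3:
  x = (2 - (0.4)·3.6079) / (3.4) = 0.1638
  y = (12 - (2)·0.1176) / (3) = 3.9216
Iteration 4:
  x = (2 - (0.4)·3.9216) / (3.4) = 0.1269
  y = (12 - (2)·0.1638) / (3) = 3.8908
Change: (-0.0369, -0.0308) → max |·| = 0.0369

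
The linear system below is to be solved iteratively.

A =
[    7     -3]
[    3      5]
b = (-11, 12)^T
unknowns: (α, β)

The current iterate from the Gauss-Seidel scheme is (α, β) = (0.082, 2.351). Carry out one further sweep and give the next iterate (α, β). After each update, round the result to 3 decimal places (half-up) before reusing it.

One sweep:
  α = (-11 - (-3)·2.351) / (7) = -0.564
  β = (12 - (3)·-0.564) / (5) = 2.738

(-0.564, 2.738)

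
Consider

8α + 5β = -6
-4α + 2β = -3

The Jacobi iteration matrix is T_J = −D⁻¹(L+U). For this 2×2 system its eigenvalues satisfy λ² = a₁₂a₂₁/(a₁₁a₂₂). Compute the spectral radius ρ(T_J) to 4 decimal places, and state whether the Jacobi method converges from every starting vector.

a₁₂a₂₁/(a₁₁a₂₂) = (5)·(-4) / ((8)·(2)) = -1.250000
ρ = √|-1.250000| = √1.250000 = 1.1180
ρ > 1, so Jacobi diverges

1.1180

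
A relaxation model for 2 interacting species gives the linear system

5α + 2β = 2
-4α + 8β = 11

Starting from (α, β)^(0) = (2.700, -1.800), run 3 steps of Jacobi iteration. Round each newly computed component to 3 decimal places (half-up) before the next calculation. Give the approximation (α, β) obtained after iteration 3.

Iteration 1:
  α = (2 - (2)·-1.800) / (5) = 1.120
  β = (11 - (-4)·2.700) / (8) = 2.725
Iteration 2:
  α = (2 - (2)·2.725) / (5) = -0.690
  β = (11 - (-4)·1.120) / (8) = 1.935
Iteration 3:
  α = (2 - (2)·1.935) / (5) = -0.374
  β = (11 - (-4)·-0.690) / (8) = 1.030

(-0.374, 1.030)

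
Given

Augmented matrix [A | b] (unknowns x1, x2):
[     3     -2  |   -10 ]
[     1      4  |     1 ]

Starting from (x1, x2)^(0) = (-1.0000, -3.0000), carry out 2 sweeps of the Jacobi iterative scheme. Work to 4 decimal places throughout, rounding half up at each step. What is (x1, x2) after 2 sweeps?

(-3.0000, 1.5833)

Iteration 1:
  x1 = (-10 - (-2)·-3.0000) / (3) = -5.3333
  x2 = (1 - (1)·-1.0000) / (4) = 0.5000
Iteration 2:
  x1 = (-10 - (-2)·0.5000) / (3) = -3.0000
  x2 = (1 - (1)·-5.3333) / (4) = 1.5833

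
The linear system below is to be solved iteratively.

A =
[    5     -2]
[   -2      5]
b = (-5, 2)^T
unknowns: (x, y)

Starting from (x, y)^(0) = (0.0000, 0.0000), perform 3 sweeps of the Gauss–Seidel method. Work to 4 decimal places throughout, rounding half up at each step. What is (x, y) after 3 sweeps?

(-1.0000, 0.0000)

Iteration 1:
  x = (-5 - (-2)·0.0000) / (5) = -1.0000
  y = (2 - (-2)·-1.0000) / (5) = 0.0000
Iteration 2:
  x = (-5 - (-2)·0.0000) / (5) = -1.0000
  y = (2 - (-2)·-1.0000) / (5) = 0.0000
Iteration 3:
  x = (-5 - (-2)·0.0000) / (5) = -1.0000
  y = (2 - (-2)·-1.0000) / (5) = 0.0000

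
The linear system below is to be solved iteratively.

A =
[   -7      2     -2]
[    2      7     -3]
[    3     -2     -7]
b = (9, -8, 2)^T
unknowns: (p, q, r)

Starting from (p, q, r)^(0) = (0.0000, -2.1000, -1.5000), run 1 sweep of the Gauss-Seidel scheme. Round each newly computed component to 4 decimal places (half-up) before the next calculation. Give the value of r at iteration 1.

Iteration 1:
  p = (9 - (2)·-2.1000 - (-2)·-1.5000) / (-7) = -1.4571
  q = (-8 - (2)·-1.4571 - (-3)·-1.5000) / (7) = -1.3694
  r = (2 - (3)·-1.4571 - (-2)·-1.3694) / (-7) = -0.5189

-0.5189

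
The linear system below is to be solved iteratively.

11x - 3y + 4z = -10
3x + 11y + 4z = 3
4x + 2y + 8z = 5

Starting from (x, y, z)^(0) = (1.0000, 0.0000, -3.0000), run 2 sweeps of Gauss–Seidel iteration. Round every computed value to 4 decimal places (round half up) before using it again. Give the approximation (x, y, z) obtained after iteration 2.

(-0.6255, 0.3686, 0.8456)

Iteration 1:
  x = (-10 - (-3)·0.0000 - (4)·-3.0000) / (11) = 0.1818
  y = (3 - (3)·0.1818 - (4)·-3.0000) / (11) = 1.3141
  z = (5 - (4)·0.1818 - (2)·1.3141) / (8) = 0.2056
Iteration 2:
  x = (-10 - (-3)·1.3141 - (4)·0.2056) / (11) = -0.6255
  y = (3 - (3)·-0.6255 - (4)·0.2056) / (11) = 0.3686
  z = (5 - (4)·-0.6255 - (2)·0.3686) / (8) = 0.8456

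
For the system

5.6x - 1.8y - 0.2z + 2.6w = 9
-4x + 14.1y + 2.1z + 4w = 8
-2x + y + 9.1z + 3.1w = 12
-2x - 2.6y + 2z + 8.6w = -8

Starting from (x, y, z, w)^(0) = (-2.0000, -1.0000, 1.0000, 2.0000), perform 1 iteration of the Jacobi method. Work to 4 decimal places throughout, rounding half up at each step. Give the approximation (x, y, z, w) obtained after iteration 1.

(0.3929, -0.7163, 0.3077, -1.9302)

Iteration 1:
  x = (9 - (-1.8)·-1.0000 - (-0.2)·1.0000 - (2.6)·2.0000) / (5.6) = 0.3929
  y = (8 - (-4)·-2.0000 - (2.1)·1.0000 - (4)·2.0000) / (14.1) = -0.7163
  z = (12 - (-2)·-2.0000 - (1)·-1.0000 - (3.1)·2.0000) / (9.1) = 0.3077
  w = (-8 - (-2)·-2.0000 - (-2.6)·-1.0000 - (2)·1.0000) / (8.6) = -1.9302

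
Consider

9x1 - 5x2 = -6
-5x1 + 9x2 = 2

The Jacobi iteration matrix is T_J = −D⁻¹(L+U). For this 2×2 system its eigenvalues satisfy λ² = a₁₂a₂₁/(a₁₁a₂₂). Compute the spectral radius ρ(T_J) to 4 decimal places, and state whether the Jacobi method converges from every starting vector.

a₁₂a₂₁/(a₁₁a₂₂) = (-5)·(-5) / ((9)·(9)) = 0.308642
ρ = √|0.308642| = √0.308642 = 0.5556
ρ < 1, so Jacobi converges

0.5556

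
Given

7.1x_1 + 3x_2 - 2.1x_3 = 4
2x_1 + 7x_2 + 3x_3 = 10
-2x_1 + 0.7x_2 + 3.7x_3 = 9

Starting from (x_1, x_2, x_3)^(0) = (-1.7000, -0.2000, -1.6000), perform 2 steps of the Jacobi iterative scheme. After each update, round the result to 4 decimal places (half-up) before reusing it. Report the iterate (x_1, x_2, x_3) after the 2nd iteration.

Iteration 1:
  x_1 = (4 - (3)·-0.2000 - (-2.1)·-1.6000) / (7.1) = 0.1746
  x_2 = (10 - (2)·-1.7000 - (3)·-1.6000) / (7) = 2.6000
  x_3 = (9 - (-2)·-1.7000 - (0.7)·-0.2000) / (3.7) = 1.5514
Iteration 2:
  x_1 = (4 - (3)·2.6000 - (-2.1)·1.5514) / (7.1) = -0.0763
  x_2 = (10 - (2)·0.1746 - (3)·1.5514) / (7) = 0.7138
  x_3 = (9 - (-2)·0.1746 - (0.7)·2.6000) / (3.7) = 2.0349

(-0.0763, 0.7138, 2.0349)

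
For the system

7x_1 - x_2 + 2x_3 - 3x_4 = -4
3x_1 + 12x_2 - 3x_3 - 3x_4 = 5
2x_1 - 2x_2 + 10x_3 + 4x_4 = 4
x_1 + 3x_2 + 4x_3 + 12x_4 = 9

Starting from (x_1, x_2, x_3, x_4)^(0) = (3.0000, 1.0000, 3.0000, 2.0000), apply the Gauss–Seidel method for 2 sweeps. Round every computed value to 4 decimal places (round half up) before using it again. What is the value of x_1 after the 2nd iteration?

Iteration 1:
  x_1 = (-4 - (-1)·1.0000 - (2)·3.0000 - (-3)·2.0000) / (7) = -0.4286
  x_2 = (5 - (3)·-0.4286 - (-3)·3.0000 - (-3)·2.0000) / (12) = 1.7738
  x_3 = (4 - (2)·-0.4286 - (-2)·1.7738 - (4)·2.0000) / (10) = 0.0405
  x_4 = (9 - (1)·-0.4286 - (3)·1.7738 - (4)·0.0405) / (12) = 0.3288
Iteration 2:
  x_1 = (-4 - (-1)·1.7738 - (2)·0.0405 - (-3)·0.3288) / (7) = -0.1887
  x_2 = (5 - (3)·-0.1887 - (-3)·0.0405 - (-3)·0.3288) / (12) = 0.5562
  x_3 = (4 - (2)·-0.1887 - (-2)·0.5562 - (4)·0.3288) / (10) = 0.4175
  x_4 = (9 - (1)·-0.1887 - (3)·0.5562 - (4)·0.4175) / (12) = 0.4875

-0.1887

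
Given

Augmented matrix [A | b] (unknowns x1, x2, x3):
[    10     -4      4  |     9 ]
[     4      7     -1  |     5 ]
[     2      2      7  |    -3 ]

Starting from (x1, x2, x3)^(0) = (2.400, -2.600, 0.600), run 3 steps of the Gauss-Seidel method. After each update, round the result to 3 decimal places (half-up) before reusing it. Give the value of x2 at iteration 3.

Iteration 1:
  x1 = (9 - (-4)·-2.600 - (4)·0.600) / (10) = -0.380
  x2 = (5 - (4)·-0.380 - (-1)·0.600) / (7) = 1.017
  x3 = (-3 - (2)·-0.380 - (2)·1.017) / (7) = -0.611
Iteration 2:
  x1 = (9 - (-4)·1.017 - (4)·-0.611) / (10) = 1.551
  x2 = (5 - (4)·1.551 - (-1)·-0.611) / (7) = -0.259
  x3 = (-3 - (2)·1.551 - (2)·-0.259) / (7) = -0.798
Iteration 3:
  x1 = (9 - (-4)·-0.259 - (4)·-0.798) / (10) = 1.116
  x2 = (5 - (4)·1.116 - (-1)·-0.798) / (7) = -0.037
  x3 = (-3 - (2)·1.116 - (2)·-0.037) / (7) = -0.737

-0.037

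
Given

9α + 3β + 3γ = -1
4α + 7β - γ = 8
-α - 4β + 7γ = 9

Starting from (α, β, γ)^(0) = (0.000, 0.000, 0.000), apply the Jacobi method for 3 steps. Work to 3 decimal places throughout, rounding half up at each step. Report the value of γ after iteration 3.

Iteration 1:
  α = (-1 - (3)·0.000 - (3)·0.000) / (9) = -0.111
  β = (8 - (4)·0.000 - (-1)·0.000) / (7) = 1.143
  γ = (9 - (-1)·0.000 - (-4)·0.000) / (7) = 1.286
Iteration 2:
  α = (-1 - (3)·1.143 - (3)·1.286) / (9) = -0.921
  β = (8 - (4)·-0.111 - (-1)·1.286) / (7) = 1.390
  γ = (9 - (-1)·-0.111 - (-4)·1.143) / (7) = 1.923
Iteration 3:
  α = (-1 - (3)·1.390 - (3)·1.923) / (9) = -1.215
  β = (8 - (4)·-0.921 - (-1)·1.923) / (7) = 1.944
  γ = (9 - (-1)·-0.921 - (-4)·1.390) / (7) = 1.948

1.948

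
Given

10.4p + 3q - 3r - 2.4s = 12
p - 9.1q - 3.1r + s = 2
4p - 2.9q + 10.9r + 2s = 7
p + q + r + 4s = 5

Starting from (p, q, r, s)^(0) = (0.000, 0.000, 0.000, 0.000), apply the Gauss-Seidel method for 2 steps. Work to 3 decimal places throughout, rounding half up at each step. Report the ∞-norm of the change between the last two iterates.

Iteration 1:
  p = (12 - (3)·0.000 - (-3)·0.000 - (-2.4)·0.000) / (10.4) = 1.154
  q = (2 - (1)·1.154 - (-3.1)·0.000 - (1)·0.000) / (-9.1) = -0.093
  r = (7 - (4)·1.154 - (-2.9)·-0.093 - (2)·0.000) / (10.9) = 0.194
  s = (5 - (1)·1.154 - (1)·-0.093 - (1)·0.194) / (4) = 0.936
Iteration 2:
  p = (12 - (3)·-0.093 - (-3)·0.194 - (-2.4)·0.936) / (10.4) = 1.453
  q = (2 - (1)·1.453 - (-3.1)·0.194 - (1)·0.936) / (-9.1) = -0.023
  r = (7 - (4)·1.453 - (-2.9)·-0.023 - (2)·0.936) / (10.9) = -0.069
  s = (5 - (1)·1.453 - (1)·-0.023 - (1)·-0.069) / (4) = 0.910
Change: (0.299, 0.070, -0.263, -0.026) → max |·| = 0.299

0.299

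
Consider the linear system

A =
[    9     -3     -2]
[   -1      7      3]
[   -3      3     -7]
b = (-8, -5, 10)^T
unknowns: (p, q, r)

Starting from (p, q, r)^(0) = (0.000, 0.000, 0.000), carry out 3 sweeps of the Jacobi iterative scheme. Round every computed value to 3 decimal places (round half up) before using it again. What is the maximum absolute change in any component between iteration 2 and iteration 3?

0.446

Iteration 1:
  p = (-8 - (-3)·0.000 - (-2)·0.000) / (9) = -0.889
  q = (-5 - (-1)·0.000 - (3)·0.000) / (7) = -0.714
  r = (10 - (-3)·0.000 - (3)·0.000) / (-7) = -1.429
Iteration 2:
  p = (-8 - (-3)·-0.714 - (-2)·-1.429) / (9) = -1.444
  q = (-5 - (-1)·-0.889 - (3)·-1.429) / (7) = -0.229
  r = (10 - (-3)·-0.889 - (3)·-0.714) / (-7) = -1.354
Iteration 3:
  p = (-8 - (-3)·-0.229 - (-2)·-1.354) / (9) = -1.266
  q = (-5 - (-1)·-1.444 - (3)·-1.354) / (7) = -0.340
  r = (10 - (-3)·-1.444 - (3)·-0.229) / (-7) = -0.908
Change: (0.178, -0.111, 0.446) → max |·| = 0.446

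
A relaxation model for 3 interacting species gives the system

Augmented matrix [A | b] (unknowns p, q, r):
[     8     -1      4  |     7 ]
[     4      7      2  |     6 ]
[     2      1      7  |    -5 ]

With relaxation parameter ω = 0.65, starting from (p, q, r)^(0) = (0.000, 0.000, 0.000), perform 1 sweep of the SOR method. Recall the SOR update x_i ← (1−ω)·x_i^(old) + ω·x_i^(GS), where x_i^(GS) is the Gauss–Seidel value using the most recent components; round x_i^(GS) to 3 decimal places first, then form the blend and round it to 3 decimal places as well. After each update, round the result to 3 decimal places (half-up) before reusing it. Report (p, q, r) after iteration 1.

Iteration 1:
  p: GS value = (7 - (-1)·0.000 - (4)·0.000) / (8) = 0.875;  p ← (1−ω)·0.000 + ω·0.875 = 0.569
  q: GS value = (6 - (4)·0.569 - (2)·0.000) / (7) = 0.532;  q ← (1−ω)·0.000 + ω·0.532 = 0.346
  r: GS value = (-5 - (2)·0.569 - (1)·0.346) / (7) = -0.926;  r ← (1−ω)·0.000 + ω·-0.926 = -0.602

(0.569, 0.346, -0.602)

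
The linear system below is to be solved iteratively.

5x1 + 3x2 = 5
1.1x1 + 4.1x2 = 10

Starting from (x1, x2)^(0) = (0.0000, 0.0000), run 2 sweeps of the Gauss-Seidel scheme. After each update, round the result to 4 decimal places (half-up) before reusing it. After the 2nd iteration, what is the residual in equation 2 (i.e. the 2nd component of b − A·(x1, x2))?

Iteration 1:
  x1 = (5 - (3)·0.0000) / (5) = 1.0000
  x2 = (10 - (1.1)·1.0000) / (4.1) = 2.1707
Iteration 2:
  x1 = (5 - (3)·2.1707) / (5) = -0.3024
  x2 = (10 - (1.1)·-0.3024) / (4.1) = 2.5202
Residual b − A·x = (-1.0486, -0.0002)

-0.0002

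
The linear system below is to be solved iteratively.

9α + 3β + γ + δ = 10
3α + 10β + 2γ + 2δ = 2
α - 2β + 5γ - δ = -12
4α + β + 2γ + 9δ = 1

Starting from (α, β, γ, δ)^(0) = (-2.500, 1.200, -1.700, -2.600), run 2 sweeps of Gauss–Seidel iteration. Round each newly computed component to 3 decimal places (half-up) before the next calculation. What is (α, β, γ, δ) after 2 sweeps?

(1.180, 0.393, -2.450, 0.087)

Iteration 1:
  α = (10 - (3)·1.200 - (1)·-1.700 - (1)·-2.600) / (9) = 1.189
  β = (2 - (3)·1.189 - (2)·-1.700 - (2)·-2.600) / (10) = 0.703
  γ = (-12 - (1)·1.189 - (-2)·0.703 - (-1)·-2.600) / (5) = -2.877
  δ = (1 - (4)·1.189 - (1)·0.703 - (2)·-2.877) / (9) = 0.144
Iteration 2:
  α = (10 - (3)·0.703 - (1)·-2.877 - (1)·0.144) / (9) = 1.180
  β = (2 - (3)·1.180 - (2)·-2.877 - (2)·0.144) / (10) = 0.393
  γ = (-12 - (1)·1.180 - (-2)·0.393 - (-1)·0.144) / (5) = -2.450
  δ = (1 - (4)·1.180 - (1)·0.393 - (2)·-2.450) / (9) = 0.087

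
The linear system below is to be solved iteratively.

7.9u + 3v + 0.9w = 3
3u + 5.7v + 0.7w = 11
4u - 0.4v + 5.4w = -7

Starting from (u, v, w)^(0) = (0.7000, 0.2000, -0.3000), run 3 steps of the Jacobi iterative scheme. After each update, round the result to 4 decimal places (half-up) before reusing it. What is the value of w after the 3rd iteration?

-1.1338

Iteration 1:
  u = (3 - (3)·0.2000 - (0.9)·-0.3000) / (7.9) = 0.3380
  v = (11 - (3)·0.7000 - (0.7)·-0.3000) / (5.7) = 1.5982
  w = (-7 - (4)·0.7000 - (-0.4)·0.2000) / (5.4) = -1.8000
Iteration 2:
  u = (3 - (3)·1.5982 - (0.9)·-1.8000) / (7.9) = -0.0221
  v = (11 - (3)·0.3380 - (0.7)·-1.8000) / (5.7) = 1.9730
  w = (-7 - (4)·0.3380 - (-0.4)·1.5982) / (5.4) = -1.4283
Iteration 3:
  u = (3 - (3)·1.9730 - (0.9)·-1.4283) / (7.9) = -0.2068
  v = (11 - (3)·-0.0221 - (0.7)·-1.4283) / (5.7) = 2.1169
  w = (-7 - (4)·-0.0221 - (-0.4)·1.9730) / (5.4) = -1.1338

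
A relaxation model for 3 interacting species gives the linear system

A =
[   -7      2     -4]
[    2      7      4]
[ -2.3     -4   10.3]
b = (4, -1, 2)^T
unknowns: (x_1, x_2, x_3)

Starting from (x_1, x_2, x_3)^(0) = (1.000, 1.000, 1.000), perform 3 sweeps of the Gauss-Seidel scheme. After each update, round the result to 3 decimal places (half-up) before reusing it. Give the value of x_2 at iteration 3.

Iteration 1:
  x_1 = (4 - (2)·1.000 - (-4)·1.000) / (-7) = -0.857
  x_2 = (-1 - (2)·-0.857 - (4)·1.000) / (7) = -0.469
  x_3 = (2 - (-2.3)·-0.857 - (-4)·-0.469) / (10.3) = -0.179
Iteration 2:
  x_1 = (4 - (2)·-0.469 - (-4)·-0.179) / (-7) = -0.603
  x_2 = (-1 - (2)·-0.603 - (4)·-0.179) / (7) = 0.132
  x_3 = (2 - (-2.3)·-0.603 - (-4)·0.132) / (10.3) = 0.111
Iteration 3:
  x_1 = (4 - (2)·0.132 - (-4)·0.111) / (-7) = -0.597
  x_2 = (-1 - (2)·-0.597 - (4)·0.111) / (7) = -0.036
  x_3 = (2 - (-2.3)·-0.597 - (-4)·-0.036) / (10.3) = 0.047

-0.036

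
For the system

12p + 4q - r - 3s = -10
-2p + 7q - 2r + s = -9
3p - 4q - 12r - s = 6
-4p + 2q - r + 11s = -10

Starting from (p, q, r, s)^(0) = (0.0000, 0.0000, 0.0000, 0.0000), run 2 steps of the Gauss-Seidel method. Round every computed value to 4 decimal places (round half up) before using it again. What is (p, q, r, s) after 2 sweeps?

Iteration 1:
  p = (-10 - (4)·0.0000 - (-1)·0.0000 - (-3)·0.0000) / (12) = -0.8333
  q = (-9 - (-2)·-0.8333 - (-2)·0.0000 - (1)·0.0000) / (7) = -1.5238
  r = (6 - (3)·-0.8333 - (-4)·-1.5238 - (-1)·0.0000) / (-12) = -0.2004
  s = (-10 - (-4)·-0.8333 - (2)·-1.5238 - (-1)·-0.2004) / (11) = -0.9533
Iteration 2:
  p = (-10 - (4)·-1.5238 - (-1)·-0.2004 - (-3)·-0.9533) / (12) = -0.5804
  q = (-9 - (-2)·-0.5804 - (-2)·-0.2004 - (1)·-0.9533) / (7) = -1.3726
  r = (6 - (3)·-0.5804 - (-4)·-1.3726 - (-1)·-0.9533) / (-12) = -0.1081
  s = (-10 - (-4)·-0.5804 - (2)·-1.3726 - (-1)·-0.1081) / (11) = -0.8804

(-0.5804, -1.3726, -0.1081, -0.8804)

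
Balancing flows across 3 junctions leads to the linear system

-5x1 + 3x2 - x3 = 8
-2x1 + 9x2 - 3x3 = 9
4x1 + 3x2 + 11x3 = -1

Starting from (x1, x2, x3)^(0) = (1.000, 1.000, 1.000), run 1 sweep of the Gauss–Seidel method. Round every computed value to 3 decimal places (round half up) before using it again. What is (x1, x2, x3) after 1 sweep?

(-1.200, 1.067, 0.054)

Iteration 1:
  x1 = (8 - (3)·1.000 - (-1)·1.000) / (-5) = -1.200
  x2 = (9 - (-2)·-1.200 - (-3)·1.000) / (9) = 1.067
  x3 = (-1 - (4)·-1.200 - (3)·1.067) / (11) = 0.054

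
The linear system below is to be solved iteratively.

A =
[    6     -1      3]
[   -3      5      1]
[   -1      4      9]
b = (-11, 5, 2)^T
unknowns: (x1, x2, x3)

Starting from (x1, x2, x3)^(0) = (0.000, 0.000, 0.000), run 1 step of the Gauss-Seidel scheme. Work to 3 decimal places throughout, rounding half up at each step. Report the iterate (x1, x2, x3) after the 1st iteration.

(-1.833, -0.100, 0.063)

Iteration 1:
  x1 = (-11 - (-1)·0.000 - (3)·0.000) / (6) = -1.833
  x2 = (5 - (-3)·-1.833 - (1)·0.000) / (5) = -0.100
  x3 = (2 - (-1)·-1.833 - (4)·-0.100) / (9) = 0.063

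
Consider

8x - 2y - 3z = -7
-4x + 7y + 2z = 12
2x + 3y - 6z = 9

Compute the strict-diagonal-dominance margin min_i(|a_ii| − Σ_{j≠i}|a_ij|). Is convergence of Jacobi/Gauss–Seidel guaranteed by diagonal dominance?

row 1: |8| − (2+3) = 3
row 2: |7| − (4+2) = 1
row 3: |-6| − (2+3) = 1
minimum over rows = 1 → strictly diagonally dominant (convergence guaranteed)

1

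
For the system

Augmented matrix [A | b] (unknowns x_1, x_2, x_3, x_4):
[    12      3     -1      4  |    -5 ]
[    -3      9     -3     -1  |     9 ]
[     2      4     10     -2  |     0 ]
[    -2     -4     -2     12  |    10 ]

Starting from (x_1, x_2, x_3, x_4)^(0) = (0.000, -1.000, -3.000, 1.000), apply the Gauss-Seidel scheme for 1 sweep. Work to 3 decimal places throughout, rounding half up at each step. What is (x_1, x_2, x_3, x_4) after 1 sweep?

(-0.750, -0.139, 0.406, 0.730)

Iteration 1:
  x_1 = (-5 - (3)·-1.000 - (-1)·-3.000 - (4)·1.000) / (12) = -0.750
  x_2 = (9 - (-3)·-0.750 - (-3)·-3.000 - (-1)·1.000) / (9) = -0.139
  x_3 = (0 - (2)·-0.750 - (4)·-0.139 - (-2)·1.000) / (10) = 0.406
  x_4 = (10 - (-2)·-0.750 - (-4)·-0.139 - (-2)·0.406) / (12) = 0.730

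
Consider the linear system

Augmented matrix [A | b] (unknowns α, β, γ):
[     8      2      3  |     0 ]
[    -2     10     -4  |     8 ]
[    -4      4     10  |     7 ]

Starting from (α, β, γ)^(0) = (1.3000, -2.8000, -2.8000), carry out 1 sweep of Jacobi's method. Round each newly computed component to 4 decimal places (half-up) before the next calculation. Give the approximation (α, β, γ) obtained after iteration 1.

Iteration 1:
  α = (0 - (2)·-2.8000 - (3)·-2.8000) / (8) = 1.7500
  β = (8 - (-2)·1.3000 - (-4)·-2.8000) / (10) = -0.0600
  γ = (7 - (-4)·1.3000 - (4)·-2.8000) / (10) = 2.3400

(1.7500, -0.0600, 2.3400)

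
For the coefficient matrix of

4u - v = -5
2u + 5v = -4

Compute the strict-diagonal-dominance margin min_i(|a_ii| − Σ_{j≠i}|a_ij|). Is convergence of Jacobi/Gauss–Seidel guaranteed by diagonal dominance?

row 1: |4| − (1) = 3
row 2: |5| − (2) = 3
minimum over rows = 3 → strictly diagonally dominant (convergence guaranteed)

3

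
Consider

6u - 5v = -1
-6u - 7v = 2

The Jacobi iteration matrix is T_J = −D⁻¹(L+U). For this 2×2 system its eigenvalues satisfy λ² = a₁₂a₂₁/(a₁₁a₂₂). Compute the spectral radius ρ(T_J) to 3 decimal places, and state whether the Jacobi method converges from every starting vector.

0.845

a₁₂a₂₁/(a₁₁a₂₂) = (-5)·(-6) / ((6)·(-7)) = -0.714286
ρ = √|-0.714286| = √0.714286 = 0.845
ρ < 1, so Jacobi converges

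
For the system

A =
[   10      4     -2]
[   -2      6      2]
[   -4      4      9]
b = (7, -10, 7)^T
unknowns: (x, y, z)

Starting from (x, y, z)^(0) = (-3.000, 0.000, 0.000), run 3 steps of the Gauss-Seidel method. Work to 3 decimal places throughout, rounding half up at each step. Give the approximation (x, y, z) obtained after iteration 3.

Iteration 1:
  x = (7 - (4)·0.000 - (-2)·0.000) / (10) = 0.700
  y = (-10 - (-2)·0.700 - (2)·0.000) / (6) = -1.433
  z = (7 - (-4)·0.700 - (4)·-1.433) / (9) = 1.726
Iteration 2:
  x = (7 - (4)·-1.433 - (-2)·1.726) / (10) = 1.618
  y = (-10 - (-2)·1.618 - (2)·1.726) / (6) = -1.703
  z = (7 - (-4)·1.618 - (4)·-1.703) / (9) = 2.254
Iteration 3:
  x = (7 - (4)·-1.703 - (-2)·2.254) / (10) = 1.832
  y = (-10 - (-2)·1.832 - (2)·2.254) / (6) = -1.807
  z = (7 - (-4)·1.832 - (4)·-1.807) / (9) = 2.395

(1.832, -1.807, 2.395)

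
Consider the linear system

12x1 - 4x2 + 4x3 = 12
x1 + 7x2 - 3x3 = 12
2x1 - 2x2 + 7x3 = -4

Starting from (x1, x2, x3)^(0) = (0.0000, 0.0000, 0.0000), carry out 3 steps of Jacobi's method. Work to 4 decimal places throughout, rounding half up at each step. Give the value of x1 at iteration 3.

1.5646

Iteration 1:
  x1 = (12 - (-4)·0.0000 - (4)·0.0000) / (12) = 1.0000
  x2 = (12 - (1)·0.0000 - (-3)·0.0000) / (7) = 1.7143
  x3 = (-4 - (2)·0.0000 - (-2)·0.0000) / (7) = -0.5714
Iteration 2:
  x1 = (12 - (-4)·1.7143 - (4)·-0.5714) / (12) = 1.7619
  x2 = (12 - (1)·1.0000 - (-3)·-0.5714) / (7) = 1.3265
  x3 = (-4 - (2)·1.0000 - (-2)·1.7143) / (7) = -0.3673
Iteration 3:
  x1 = (12 - (-4)·1.3265 - (4)·-0.3673) / (12) = 1.5646
  x2 = (12 - (1)·1.7619 - (-3)·-0.3673) / (7) = 1.3052
  x3 = (-4 - (2)·1.7619 - (-2)·1.3265) / (7) = -0.6958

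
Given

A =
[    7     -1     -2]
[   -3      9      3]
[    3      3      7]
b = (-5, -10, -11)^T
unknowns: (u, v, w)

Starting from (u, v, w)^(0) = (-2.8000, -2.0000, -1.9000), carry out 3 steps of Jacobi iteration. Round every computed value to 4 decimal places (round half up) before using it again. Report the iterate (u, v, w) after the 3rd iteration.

Iteration 1:
  u = (-5 - (-1)·-2.0000 - (-2)·-1.9000) / (7) = -1.5429
  v = (-10 - (-3)·-2.8000 - (3)·-1.9000) / (9) = -1.4111
  w = (-11 - (3)·-2.8000 - (3)·-2.0000) / (7) = 0.4857
Iteration 2:
  u = (-5 - (-1)·-1.4111 - (-2)·0.4857) / (7) = -0.7771
  v = (-10 - (-3)·-1.5429 - (3)·0.4857) / (9) = -1.7873
  w = (-11 - (3)·-1.5429 - (3)·-1.4111) / (7) = -0.3054
Iteration 3:
  u = (-5 - (-1)·-1.7873 - (-2)·-0.3054) / (7) = -1.0569
  v = (-10 - (-3)·-0.7771 - (3)·-0.3054) / (9) = -1.2683
  w = (-11 - (3)·-0.7771 - (3)·-1.7873) / (7) = -0.4724

(-1.0569, -1.2683, -0.4724)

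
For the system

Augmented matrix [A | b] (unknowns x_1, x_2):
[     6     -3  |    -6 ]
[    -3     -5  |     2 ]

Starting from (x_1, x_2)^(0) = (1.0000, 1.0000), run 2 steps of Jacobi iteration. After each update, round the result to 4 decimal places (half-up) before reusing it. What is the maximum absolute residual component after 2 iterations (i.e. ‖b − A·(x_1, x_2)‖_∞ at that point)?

Iteration 1:
  x_1 = (-6 - (-3)·1.0000) / (6) = -0.5000
  x_2 = (2 - (-3)·1.0000) / (-5) = -1.0000
Iteration 2:
  x_1 = (-6 - (-3)·-1.0000) / (6) = -1.5000
  x_2 = (2 - (-3)·-0.5000) / (-5) = -0.1000
Residual b − A·x = (2.7000, -3.0000); ∞-norm = 3.0000

3.0000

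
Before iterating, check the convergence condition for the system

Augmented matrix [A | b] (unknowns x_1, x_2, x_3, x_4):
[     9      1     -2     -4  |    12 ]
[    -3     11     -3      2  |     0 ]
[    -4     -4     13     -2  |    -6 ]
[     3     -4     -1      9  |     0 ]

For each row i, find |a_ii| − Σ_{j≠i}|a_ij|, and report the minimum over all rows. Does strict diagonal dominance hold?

row 1: |9| − (1+2+4) = 2
row 2: |11| − (3+3+2) = 3
row 3: |13| − (4+4+2) = 3
row 4: |9| − (3+4+1) = 1
minimum over rows = 1 → strictly diagonally dominant (convergence guaranteed)

1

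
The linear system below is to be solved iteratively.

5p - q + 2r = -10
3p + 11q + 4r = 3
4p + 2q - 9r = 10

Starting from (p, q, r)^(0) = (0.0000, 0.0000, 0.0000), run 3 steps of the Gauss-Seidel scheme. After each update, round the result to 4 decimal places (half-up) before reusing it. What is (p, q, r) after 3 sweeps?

(-1.2210, 1.0891, -1.4118)

Iteration 1:
  p = (-10 - (-1)·0.0000 - (2)·0.0000) / (5) = -2.0000
  q = (3 - (3)·-2.0000 - (4)·0.0000) / (11) = 0.8182
  r = (10 - (4)·-2.0000 - (2)·0.8182) / (-9) = -1.8182
Iteration 2:
  p = (-10 - (-1)·0.8182 - (2)·-1.8182) / (5) = -1.1091
  q = (3 - (3)·-1.1091 - (4)·-1.8182) / (11) = 1.2364
  r = (10 - (4)·-1.1091 - (2)·1.2364) / (-9) = -1.3293
Iteration 3:
  p = (-10 - (-1)·1.2364 - (2)·-1.3293) / (5) = -1.2210
  q = (3 - (3)·-1.2210 - (4)·-1.3293) / (11) = 1.0891
  r = (10 - (4)·-1.2210 - (2)·1.0891) / (-9) = -1.4118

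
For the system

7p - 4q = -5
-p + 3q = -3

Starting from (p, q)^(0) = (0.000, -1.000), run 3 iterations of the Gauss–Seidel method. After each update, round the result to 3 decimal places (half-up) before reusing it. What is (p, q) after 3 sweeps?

Iteration 1:
  p = (-5 - (-4)·-1.000) / (7) = -1.286
  q = (-3 - (-1)·-1.286) / (3) = -1.429
Iteration 2:
  p = (-5 - (-4)·-1.429) / (7) = -1.531
  q = (-3 - (-1)·-1.531) / (3) = -1.510
Iteration 3:
  p = (-5 - (-4)·-1.510) / (7) = -1.577
  q = (-3 - (-1)·-1.577) / (3) = -1.526

(-1.577, -1.526)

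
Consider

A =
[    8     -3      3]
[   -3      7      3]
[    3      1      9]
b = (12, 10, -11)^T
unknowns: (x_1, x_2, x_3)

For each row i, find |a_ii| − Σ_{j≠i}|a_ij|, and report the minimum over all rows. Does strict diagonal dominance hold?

row 1: |8| − (3+3) = 2
row 2: |7| − (3+3) = 1
row 3: |9| − (3+1) = 5
minimum over rows = 1 → strictly diagonally dominant (convergence guaranteed)

1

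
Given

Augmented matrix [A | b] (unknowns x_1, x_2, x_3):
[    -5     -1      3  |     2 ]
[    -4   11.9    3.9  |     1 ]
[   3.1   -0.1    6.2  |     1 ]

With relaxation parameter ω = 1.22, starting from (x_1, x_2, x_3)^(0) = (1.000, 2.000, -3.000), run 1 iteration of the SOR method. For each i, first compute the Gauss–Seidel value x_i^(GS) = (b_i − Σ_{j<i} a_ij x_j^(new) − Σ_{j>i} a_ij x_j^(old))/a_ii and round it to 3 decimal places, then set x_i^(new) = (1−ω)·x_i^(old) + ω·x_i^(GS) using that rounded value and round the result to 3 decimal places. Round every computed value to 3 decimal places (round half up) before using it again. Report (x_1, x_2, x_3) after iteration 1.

(-3.392, -0.529, 2.916)

Iteration 1:
  x_1: GS value = (2 - (-1)·2.000 - (3)·-3.000) / (-5) = -2.600;  x_1 ← (1−ω)·1.000 + ω·-2.600 = -3.392
  x_2: GS value = (1 - (-4)·-3.392 - (3.9)·-3.000) / (11.9) = -0.073;  x_2 ← (1−ω)·2.000 + ω·-0.073 = -0.529
  x_3: GS value = (1 - (3.1)·-3.392 - (-0.1)·-0.529) / (6.2) = 1.849;  x_3 ← (1−ω)·-3.000 + ω·1.849 = 2.916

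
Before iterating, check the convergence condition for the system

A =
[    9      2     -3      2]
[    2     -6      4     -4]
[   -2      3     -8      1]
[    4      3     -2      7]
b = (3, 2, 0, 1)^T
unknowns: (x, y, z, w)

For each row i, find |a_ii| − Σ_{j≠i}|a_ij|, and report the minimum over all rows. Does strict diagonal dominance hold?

row 1: |9| − (2+3+2) = 2
row 2: |-6| − (2+4+4) = -4
row 3: |-8| − (2+3+1) = 2
row 4: |7| − (4+3+2) = -2
minimum over rows = -4 → not strictly diagonally dominant

-4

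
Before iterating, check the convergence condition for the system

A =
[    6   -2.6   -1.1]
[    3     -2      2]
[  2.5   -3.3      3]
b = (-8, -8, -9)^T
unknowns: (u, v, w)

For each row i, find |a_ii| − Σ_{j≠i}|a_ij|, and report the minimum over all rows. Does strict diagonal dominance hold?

row 1: |6| − (2.6+1.1) = 2.3
row 2: |-2| − (3+2) = -3
row 3: |3| − (2.5+3.3) = -2.8
minimum over rows = -3 → not strictly diagonally dominant

-3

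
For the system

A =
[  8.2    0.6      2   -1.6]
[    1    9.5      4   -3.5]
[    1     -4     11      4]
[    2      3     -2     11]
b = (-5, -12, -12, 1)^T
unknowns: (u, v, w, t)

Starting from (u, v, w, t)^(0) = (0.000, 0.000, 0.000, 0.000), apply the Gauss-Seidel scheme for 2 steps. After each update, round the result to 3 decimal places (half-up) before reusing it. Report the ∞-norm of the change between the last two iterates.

0.663

Iteration 1:
  u = (-5 - (0.6)·0.000 - (2)·0.000 - (-1.6)·0.000) / (8.2) = -0.610
  v = (-12 - (1)·-0.610 - (4)·0.000 - (-3.5)·0.000) / (9.5) = -1.199
  w = (-12 - (1)·-0.610 - (-4)·-1.199 - (4)·0.000) / (11) = -1.471
  t = (1 - (2)·-0.610 - (3)·-1.199 - (-2)·-1.471) / (11) = 0.261
Iteration 2:
  u = (-5 - (0.6)·-1.199 - (2)·-1.471 - (-1.6)·0.261) / (8.2) = -0.112
  v = (-12 - (1)·-0.112 - (4)·-1.471 - (-3.5)·0.261) / (9.5) = -0.536
  w = (-12 - (1)·-0.112 - (-4)·-0.536 - (4)·0.261) / (11) = -1.371
  t = (1 - (2)·-0.112 - (3)·-0.536 - (-2)·-1.371) / (11) = 0.008
Change: (0.498, 0.663, 0.100, -0.253) → max |·| = 0.663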